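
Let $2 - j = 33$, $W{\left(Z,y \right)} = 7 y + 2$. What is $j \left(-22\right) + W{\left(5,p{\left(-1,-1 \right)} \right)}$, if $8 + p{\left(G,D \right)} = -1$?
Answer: $621$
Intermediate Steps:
$p{\left(G,D \right)} = -9$ ($p{\left(G,D \right)} = -8 - 1 = -9$)
$W{\left(Z,y \right)} = 2 + 7 y$
$j = -31$ ($j = 2 - 33 = -31$)
$j \left(-22\right) + W{\left(5,p{\left(-1,-1 \right)} \right)} = \left(-31\right) \left(-22\right) + \left(2 + 7 \left(-9\right)\right) = 682 + \left(2 - 63\right) = 682 - 61 = 621$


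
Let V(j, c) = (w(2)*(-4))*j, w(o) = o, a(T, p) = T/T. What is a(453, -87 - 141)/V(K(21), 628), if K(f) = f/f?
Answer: -⅛ ≈ -0.12500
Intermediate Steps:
K(f) = 1
a(T, p) = 1
V(j, c) = -8*j (V(j, c) = (2*(-4))*j = -8*j)
a(453, -87 - 141)/V(K(21), 628) = 1/(-8*1) = 1/(-8) = 1*(-⅛) = -⅛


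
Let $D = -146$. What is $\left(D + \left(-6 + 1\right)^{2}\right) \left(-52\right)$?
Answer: $6292$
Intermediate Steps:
$\left(D + \left(-6 + 1\right)^{2}\right) \left(-52\right) = \left(-146 + \left(-6 + 1\right)^{2}\right) \left(-52\right) = \left(-146 + \left(-5\right)^{2}\right) \left(-52\right) = \left(-146 + 25\right) \left(-52\right) = \left(-121\right) \left(-52\right) = 6292$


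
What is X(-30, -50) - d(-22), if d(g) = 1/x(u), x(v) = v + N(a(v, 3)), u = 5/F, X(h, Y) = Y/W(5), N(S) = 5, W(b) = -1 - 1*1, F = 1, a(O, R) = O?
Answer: 249/10 ≈ 24.900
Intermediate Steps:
W(b) = -2 (W(b) = -1 - 1 = -2)
X(h, Y) = -Y/2 (X(h, Y) = Y/(-2) = Y*(-½) = -Y/2)
u = 5 (u = 5/1 = 5*1 = 5)
x(v) = 5 + v (x(v) = v + 5 = 5 + v)
d(g) = ⅒ (d(g) = 1/(5 + 5) = 1/10 = ⅒)
X(-30, -50) - d(-22) = -½*(-50) - 1*⅒ = 25 - ⅒ = 249/10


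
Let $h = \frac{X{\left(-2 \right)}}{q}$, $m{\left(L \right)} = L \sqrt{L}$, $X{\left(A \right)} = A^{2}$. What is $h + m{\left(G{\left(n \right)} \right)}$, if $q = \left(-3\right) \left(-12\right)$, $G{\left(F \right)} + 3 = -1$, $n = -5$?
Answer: $\frac{1}{9} - 8 i \approx 0.11111 - 8.0 i$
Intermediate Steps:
$G{\left(F \right)} = -4$ ($G{\left(F \right)} = -3 - 1 = -4$)
$q = 36$
$m{\left(L \right)} = L^{\frac{3}{2}}$
$h = \frac{1}{9}$ ($h = \frac{\left(-2\right)^{2}}{36} = 4 \cdot \frac{1}{36} = \frac{1}{9} \approx 0.11111$)
$h + m{\left(G{\left(n \right)} \right)} = \frac{1}{9} + \left(-4\right)^{\frac{3}{2}} = \frac{1}{9} - 8 i$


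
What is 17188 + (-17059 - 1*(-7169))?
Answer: 7298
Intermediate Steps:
17188 + (-17059 - 1*(-7169)) = 17188 + (-17059 + 7169) = 17188 - 9890 = 7298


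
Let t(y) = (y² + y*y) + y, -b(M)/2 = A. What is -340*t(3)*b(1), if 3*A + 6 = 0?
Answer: -28560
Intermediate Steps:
A = -2 (A = -2 + (⅓)*0 = -2 + 0 = -2)
b(M) = 4 (b(M) = -2*(-2) = 4)
t(y) = y + 2*y² (t(y) = (y² + y²) + y = 2*y² + y = y + 2*y²)
-340*t(3)*b(1) = -340*3*(1 + 2*3)*4 = -340*3*(1 + 6)*4 = -340*3*7*4 = -7140*4 = -340*84 = -28560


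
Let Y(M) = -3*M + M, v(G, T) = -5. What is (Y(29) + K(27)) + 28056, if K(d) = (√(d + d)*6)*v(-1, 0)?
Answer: 27998 - 90*√6 ≈ 27778.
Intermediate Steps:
Y(M) = -2*M
K(d) = -30*√2*√d (K(d) = (√(d + d)*6)*(-5) = (√(2*d)*6)*(-5) = ((√2*√d)*6)*(-5) = (6*√2*√d)*(-5) = -30*√2*√d)
(Y(29) + K(27)) + 28056 = (-2*29 - 30*√2*√27) + 28056 = (-58 - 30*√2*3*√3) + 28056 = (-58 - 90*√6) + 28056 = 27998 - 90*√6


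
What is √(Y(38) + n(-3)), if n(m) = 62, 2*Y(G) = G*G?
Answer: 28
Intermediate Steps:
Y(G) = G²/2 (Y(G) = (G*G)/2 = G²/2)
√(Y(38) + n(-3)) = √((½)*38² + 62) = √((½)*1444 + 62) = √(722 + 62) = √784 = 28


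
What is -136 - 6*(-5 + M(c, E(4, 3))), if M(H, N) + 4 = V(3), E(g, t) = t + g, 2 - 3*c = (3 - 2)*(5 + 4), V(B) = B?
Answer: -100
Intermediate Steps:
c = -7/3 (c = ⅔ - (3 - 2)*(5 + 4)/3 = ⅔ - 9/3 = ⅔ - ⅓*9 = ⅔ - 3 = -7/3 ≈ -2.3333)
E(g, t) = g + t
M(H, N) = -1 (M(H, N) = -4 + 3 = -1)
-136 - 6*(-5 + M(c, E(4, 3))) = -136 - 6*(-5 - 1) = -136 - 6*(-6) = -136 + 36 = -100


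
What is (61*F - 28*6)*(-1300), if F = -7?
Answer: 773500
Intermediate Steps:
(61*F - 28*6)*(-1300) = (61*(-7) - 28*6)*(-1300) = (-427 - 168)*(-1300) = -595*(-1300) = 773500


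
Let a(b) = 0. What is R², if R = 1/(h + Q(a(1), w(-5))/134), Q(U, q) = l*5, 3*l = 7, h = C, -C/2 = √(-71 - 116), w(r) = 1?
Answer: 161604/(35 - 804*I*√187)² ≈ -0.0013369 + 8.5116e-6*I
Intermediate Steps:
C = -2*I*√187 (C = -2*√(-71 - 116) = -2*I*√187 ≈ -27.35*I)
h = -2*I*√187 ≈ -27.35*I
l = 7/3 (l = (⅓)*7 = 7/3 ≈ 2.3333)
Q(U, q) = 35/3 (Q(U, q) = (7/3)*5 = 35/3)
R = 1/(35/402 - 2*I*√187) (R = 1/(-2*I*√187 + (35/3)/134) = 1/(-2*I*√187 + (35/3)*(1/134)) = 1/(-2*I*√187 + 35/402) = 1/(35/402 - 2*I*√187) ≈ 0.0001164 + 0.036563*I)
R² = (14070/120881017 + 323208*I*√187/120881017)²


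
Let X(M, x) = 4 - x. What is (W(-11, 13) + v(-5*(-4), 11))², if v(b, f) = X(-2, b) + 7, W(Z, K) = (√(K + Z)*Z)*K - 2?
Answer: 41019 + 3146*√2 ≈ 45468.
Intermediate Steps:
W(Z, K) = -2 + K*Z*√(K + Z) (W(Z, K) = (Z*√(K + Z))*K - 2 = K*Z*√(K + Z) - 2 = -2 + K*Z*√(K + Z))
v(b, f) = 11 - b (v(b, f) = (4 - b) + 7 = 11 - b)
(W(-11, 13) + v(-5*(-4), 11))² = ((-2 + 13*(-11)*√(13 - 11)) + (11 - (-5)*(-4)))² = ((-2 + 13*(-11)*√2) + (11 - 1*20))² = ((-2 - 143*√2) + (11 - 20))² = ((-2 - 143*√2) - 9)² = (-11 - 143*√2)²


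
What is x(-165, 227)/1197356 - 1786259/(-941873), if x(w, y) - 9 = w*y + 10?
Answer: 525881993394/281939321947 ≈ 1.8652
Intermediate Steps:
x(w, y) = 19 + w*y (x(w, y) = 9 + (w*y + 10) = 9 + (10 + w*y) = 19 + w*y)
x(-165, 227)/1197356 - 1786259/(-941873) = (19 - 165*227)/1197356 - 1786259/(-941873) = (19 - 37455)*(1/1197356) - 1786259*(-1/941873) = -37436*1/1197356 + 1786259/941873 = -9359/299339 + 1786259/941873 = 525881993394/281939321947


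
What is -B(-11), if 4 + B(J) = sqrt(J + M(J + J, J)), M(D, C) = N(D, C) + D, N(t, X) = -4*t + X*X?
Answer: 4 - 4*sqrt(11) ≈ -9.2665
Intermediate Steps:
N(t, X) = X**2 - 4*t (N(t, X) = -4*t + X**2 = X**2 - 4*t)
M(D, C) = C**2 - 3*D (M(D, C) = (C**2 - 4*D) + D = C**2 - 3*D)
B(J) = -4 + sqrt(J**2 - 5*J) (B(J) = -4 + sqrt(J + (J**2 - 3*(J + J))) = -4 + sqrt(J + (J**2 - 6*J)) = -4 + sqrt(J**2 - 5*J))
-B(-11) = -(-4 + sqrt(-11*(-5 - 11))) = -(-4 + sqrt(-11*(-16))) = -(-4 + sqrt(176)) = -(-4 + 4*sqrt(11)) = 4 - 4*sqrt(11)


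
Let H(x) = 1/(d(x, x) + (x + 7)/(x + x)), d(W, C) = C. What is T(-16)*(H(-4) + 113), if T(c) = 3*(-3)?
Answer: -35523/35 ≈ -1014.9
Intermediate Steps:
T(c) = -9
H(x) = 1/(x + (7 + x)/(2*x)) (H(x) = 1/(x + (x + 7)/(x + x)) = 1/(x + (7 + x)/((2*x))) = 1/(x + (7 + x)*(1/(2*x))) = 1/(x + (7 + x)/(2*x)))
T(-16)*(H(-4) + 113) = -9*(2*(-4)/(7 - 4 + 2*(-4)²) + 113) = -9*(2*(-4)/(7 - 4 + 2*16) + 113) = -9*(2*(-4)/(7 - 4 + 32) + 113) = -9*(2*(-4)/35 + 113) = -9*(2*(-4)*(1/35) + 113) = -9*(-8/35 + 113) = -9*3947/35 = -35523/35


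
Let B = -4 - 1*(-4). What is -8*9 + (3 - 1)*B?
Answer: -72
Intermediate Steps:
B = 0 (B = -4 + 4 = 0)
-8*9 + (3 - 1)*B = -8*9 + (3 - 1)*0 = -72 + 2*0 = -72 + 0 = -72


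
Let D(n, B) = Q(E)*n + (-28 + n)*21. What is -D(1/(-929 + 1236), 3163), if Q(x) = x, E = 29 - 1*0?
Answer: 180466/307 ≈ 587.84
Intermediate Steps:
E = 29 (E = 29 + 0 = 29)
D(n, B) = -588 + 50*n (D(n, B) = 29*n + (-28 + n)*21 = 29*n + (-588 + 21*n) = -588 + 50*n)
-D(1/(-929 + 1236), 3163) = -(-588 + 50/(-929 + 1236)) = -(-588 + 50/307) = -1*(-180466/307) = 180466/307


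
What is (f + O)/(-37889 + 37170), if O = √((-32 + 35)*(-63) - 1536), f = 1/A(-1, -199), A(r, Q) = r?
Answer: 1/719 - 5*I*√69/719 ≈ 0.0013908 - 0.057765*I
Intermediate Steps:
f = -1 (f = 1/(-1) = -1)
O = 5*I*√69 (O = √(3*(-63) - 1536) = √(-189 - 1536) = √(-1725) = 5*I*√69 ≈ 41.533*I)
(f + O)/(-37889 + 37170) = (-1 + 5*I*√69)/(-37889 + 37170) = (-1 + 5*I*√69)/(-719) = (-1 + 5*I*√69)*(-1/719) = 1/719 - 5*I*√69/719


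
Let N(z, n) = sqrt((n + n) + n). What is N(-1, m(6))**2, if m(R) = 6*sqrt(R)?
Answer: 18*sqrt(6) ≈ 44.091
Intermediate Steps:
N(z, n) = sqrt(3)*sqrt(n) (N(z, n) = sqrt(2*n + n) = sqrt(3*n) = sqrt(3)*sqrt(n))
N(-1, m(6))**2 = (sqrt(3)*sqrt(6*sqrt(6)))**2 = (sqrt(3)*6**(3/4))**2 = (3*2**(3/4)*3**(1/4))**2 = 18*sqrt(6)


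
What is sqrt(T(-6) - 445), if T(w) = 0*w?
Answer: I*sqrt(445) ≈ 21.095*I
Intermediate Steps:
T(w) = 0
sqrt(T(-6) - 445) = sqrt(0 - 445) = sqrt(-445) = I*sqrt(445)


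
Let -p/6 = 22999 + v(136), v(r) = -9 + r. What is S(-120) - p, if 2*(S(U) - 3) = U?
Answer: 138699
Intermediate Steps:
S(U) = 3 + U/2
p = -138756 (p = -6*(22999 + (-9 + 136)) = -6*(22999 + 127) = -6*23126 = -138756)
S(-120) - p = (3 + (1/2)*(-120)) - 1*(-138756) = (3 - 60) + 138756 = -57 + 138756 = 138699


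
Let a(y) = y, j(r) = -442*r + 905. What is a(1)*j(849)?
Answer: -374353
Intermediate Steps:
j(r) = 905 - 442*r
a(1)*j(849) = 1*(905 - 442*849) = 1*(905 - 375258) = 1*(-374353) = -374353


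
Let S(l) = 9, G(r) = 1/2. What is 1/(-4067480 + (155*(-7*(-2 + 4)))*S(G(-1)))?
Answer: -1/4087010 ≈ -2.4468e-7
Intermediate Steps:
G(r) = ½
1/(-4067480 + (155*(-7*(-2 + 4)))*S(G(-1))) = 1/(-4067480 + (155*(-7*(-2 + 4)))*9) = 1/(-4067480 + (155*(-7*2))*9) = 1/(-4067480 + (155*(-14))*9) = 1/(-4067480 - 2170*9) = 1/(-4067480 - 19530) = 1/(-4087010) = -1/4087010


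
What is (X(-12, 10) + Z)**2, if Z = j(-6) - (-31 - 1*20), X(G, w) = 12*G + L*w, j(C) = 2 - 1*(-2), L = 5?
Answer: 1521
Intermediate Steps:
j(C) = 4 (j(C) = 2 + 2 = 4)
X(G, w) = 5*w + 12*G (X(G, w) = 12*G + 5*w = 5*w + 12*G)
Z = 55 (Z = 4 - (-31 - 1*20) = 4 - (-31 - 20) = 4 - 1*(-51) = 4 + 51 = 55)
(X(-12, 10) + Z)**2 = ((5*10 + 12*(-12)) + 55)**2 = ((50 - 144) + 55)**2 = (-94 + 55)**2 = (-39)**2 = 1521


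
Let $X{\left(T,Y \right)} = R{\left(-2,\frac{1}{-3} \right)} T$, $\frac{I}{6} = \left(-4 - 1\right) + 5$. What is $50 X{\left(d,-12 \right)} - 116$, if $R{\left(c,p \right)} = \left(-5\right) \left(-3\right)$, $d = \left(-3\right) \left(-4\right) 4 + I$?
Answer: $35884$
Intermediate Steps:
$I = 0$ ($I = 6 \left(\left(-4 - 1\right) + 5\right) = 6 \left(-5 + 5\right) = 6 \cdot 0 = 0$)
$d = 48$ ($d = \left(-3\right) \left(-4\right) 4 + 0 = 12 \cdot 4 + 0 = 48 + 0 = 48$)
$R{\left(c,p \right)} = 15$
$X{\left(T,Y \right)} = 15 T$
$50 X{\left(d,-12 \right)} - 116 = 50 \cdot 15 \cdot 48 - 116 = 50 \cdot 720 - 116 = 36000 - 116 = 35884$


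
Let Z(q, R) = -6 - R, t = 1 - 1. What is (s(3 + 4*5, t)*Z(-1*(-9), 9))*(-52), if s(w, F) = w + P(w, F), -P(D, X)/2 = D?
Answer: -17940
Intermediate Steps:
P(D, X) = -2*D
t = 0
s(w, F) = -w (s(w, F) = w - 2*w = -w)
(s(3 + 4*5, t)*Z(-1*(-9), 9))*(-52) = ((-(3 + 4*5))*(-6 - 1*9))*(-52) = ((-(3 + 20))*(-6 - 9))*(-52) = (-1*23*(-15))*(-52) = -23*(-15)*(-52) = 345*(-52) = -17940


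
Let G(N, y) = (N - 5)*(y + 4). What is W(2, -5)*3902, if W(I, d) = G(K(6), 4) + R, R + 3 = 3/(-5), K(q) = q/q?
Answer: -694556/5 ≈ -1.3891e+5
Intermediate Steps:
K(q) = 1
R = -18/5 (R = -3 + 3/(-5) = -3 + 3*(-⅕) = -3 - ⅗ = -18/5 ≈ -3.6000)
G(N, y) = (-5 + N)*(4 + y)
W(I, d) = -178/5 (W(I, d) = (-20 - 5*4 + 4*1 + 1*4) - 18/5 = (-20 - 20 + 4 + 4) - 18/5 = -32 - 18/5 = -178/5)
W(2, -5)*3902 = -178/5*3902 = -694556/5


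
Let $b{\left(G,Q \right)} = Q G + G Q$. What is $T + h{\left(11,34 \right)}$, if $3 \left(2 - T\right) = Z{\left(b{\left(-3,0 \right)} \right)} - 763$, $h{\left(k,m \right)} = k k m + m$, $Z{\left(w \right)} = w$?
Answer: $\frac{13213}{3} \approx 4404.3$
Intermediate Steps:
$b{\left(G,Q \right)} = 2 G Q$ ($b{\left(G,Q \right)} = G Q + G Q = 2 G Q$)
$h{\left(k,m \right)} = m + m k^{2}$ ($h{\left(k,m \right)} = k^{2} m + m = m k^{2} + m = m + m k^{2}$)
$T = \frac{769}{3}$ ($T = 2 - \frac{2 \left(-3\right) 0 - 763}{3} = 2 - \frac{0 - 763}{3} = 2 - - \frac{763}{3} = 2 + \frac{763}{3} = \frac{769}{3} \approx 256.33$)
$T + h{\left(11,34 \right)} = \frac{769}{3} + 34 \left(1 + 11^{2}\right) = \frac{769}{3} + 34 \left(1 + 121\right) = \frac{769}{3} + 34 \cdot 122 = \frac{769}{3} + 4148 = \frac{13213}{3}$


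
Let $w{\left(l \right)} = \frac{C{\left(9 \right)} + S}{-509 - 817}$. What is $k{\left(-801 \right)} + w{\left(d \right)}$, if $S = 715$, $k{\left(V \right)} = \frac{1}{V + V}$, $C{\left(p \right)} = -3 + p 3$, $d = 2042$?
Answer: $- \frac{98767}{177021} \approx -0.55794$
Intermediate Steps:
$C{\left(p \right)} = -3 + 3 p$
$k{\left(V \right)} = \frac{1}{2 V}$
$w{\left(l \right)} = - \frac{739}{1326}$ ($w{\left(l \right)} = \frac{\left(-3 + 3 \cdot 9\right) + 715}{-509 - 817} = \frac{\left(-3 + 27\right) + 715}{-1326} = \left(24 + 715\right) \left(- \frac{1}{1326}\right) = 739 \left(- \frac{1}{1326}\right) = - \frac{739}{1326}$)
$k{\left(-801 \right)} + w{\left(d \right)} = \frac{1}{2 \left(-801\right)} - \frac{739}{1326} = \frac{1}{2} \left(- \frac{1}{801}\right) - \frac{739}{1326} = - \frac{1}{1602} - \frac{739}{1326} = - \frac{98767}{177021}$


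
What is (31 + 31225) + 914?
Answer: 32170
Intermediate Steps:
(31 + 31225) + 914 = 31256 + 914 = 32170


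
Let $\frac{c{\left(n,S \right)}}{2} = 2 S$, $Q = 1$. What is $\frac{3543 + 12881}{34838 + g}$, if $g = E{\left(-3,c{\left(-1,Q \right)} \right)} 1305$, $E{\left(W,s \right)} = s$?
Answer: $\frac{8212}{20029} \approx 0.41001$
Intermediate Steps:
$c{\left(n,S \right)} = 4 S$ ($c{\left(n,S \right)} = 2 \cdot 2 S = 4 S$)
$g = 5220$ ($g = 4 \cdot 1 \cdot 1305 = 4 \cdot 1305 = 5220$)
$\frac{3543 + 12881}{34838 + g} = \frac{3543 + 12881}{34838 + 5220} = \frac{16424}{40058} = 16424 \cdot \frac{1}{40058} = \frac{8212}{20029}$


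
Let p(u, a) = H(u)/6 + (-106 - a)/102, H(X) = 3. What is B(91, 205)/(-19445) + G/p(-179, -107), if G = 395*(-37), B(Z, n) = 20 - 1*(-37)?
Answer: -14493623907/505570 ≈ -28668.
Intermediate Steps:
B(Z, n) = 57 (B(Z, n) = 20 + 37 = 57)
G = -14615
p(u, a) = -55/102 - a/102 (p(u, a) = 3/6 + (-106 - a)/102 = 3*(⅙) + (-106 - a)*(1/102) = ½ + (-53/51 - a/102) = -55/102 - a/102)
B(91, 205)/(-19445) + G/p(-179, -107) = 57/(-19445) - 14615/(-55/102 - 1/102*(-107)) = 57*(-1/19445) - 14615/(-55/102 + 107/102) = -57/19445 - 14615/26/51 = -57/19445 - 14615*51/26 = -57/19445 - 745365/26 = -14493623907/505570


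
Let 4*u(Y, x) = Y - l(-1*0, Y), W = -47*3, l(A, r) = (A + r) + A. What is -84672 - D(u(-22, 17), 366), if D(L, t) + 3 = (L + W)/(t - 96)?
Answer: -7620163/90 ≈ -84669.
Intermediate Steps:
l(A, r) = r + 2*A
W = -141
u(Y, x) = 0 (u(Y, x) = (Y - (Y + 2*(-1*0)))/4 = (Y - (Y + 2*0))/4 = (Y - (Y + 0))/4 = (Y - Y)/4 = (¼)*0 = 0)
D(L, t) = -3 + (-141 + L)/(-96 + t) (D(L, t) = -3 + (L - 141)/(t - 96) = -3 + (-141 + L)/(-96 + t))
-84672 - D(u(-22, 17), 366) = -84672 - (147 + 0 - 3*366)/(-96 + 366) = -84672 - (147 + 0 - 1098)/270 = -84672 - (-951)/270 = -84672 - 1*(-317/90) = -84672 + 317/90 = -7620163/90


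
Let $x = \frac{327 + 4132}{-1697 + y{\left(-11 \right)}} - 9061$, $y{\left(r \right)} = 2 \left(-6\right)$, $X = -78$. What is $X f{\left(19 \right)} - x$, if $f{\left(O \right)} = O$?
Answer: $\frac{12956970}{1709} \approx 7581.6$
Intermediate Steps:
$y{\left(r \right)} = -12$
$x = - \frac{15489708}{1709}$ ($x = \frac{327 + 4132}{-1697 - 12} - 9061 = \frac{4459}{-1709} - 9061 = 4459 \left(- \frac{1}{1709}\right) - 9061 = - \frac{4459}{1709} - 9061 = - \frac{15489708}{1709} \approx -9063.6$)
$X f{\left(19 \right)} - x = \left(-78\right) 19 - - \frac{15489708}{1709} = -1482 + \frac{15489708}{1709} = \frac{12956970}{1709}$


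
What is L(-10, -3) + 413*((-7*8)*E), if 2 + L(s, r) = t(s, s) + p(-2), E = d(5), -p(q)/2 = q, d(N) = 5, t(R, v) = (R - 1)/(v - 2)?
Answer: -1387645/12 ≈ -1.1564e+5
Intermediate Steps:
t(R, v) = (-1 + R)/(-2 + v)
p(q) = -2*q
E = 5
L(s, r) = 2 + (-1 + s)/(-2 + s) (L(s, r) = -2 + ((-1 + s)/(-2 + s) - 2*(-2)) = -2 + ((-1 + s)/(-2 + s) + 4) = -2 + (4 + (-1 + s)/(-2 + s)) = 2 + (-1 + s)/(-2 + s))
L(-10, -3) + 413*((-7*8)*E) = (-5 + 3*(-10))/(-2 - 10) + 413*(-7*8*5) = (-5 - 30)/(-12) + 413*(-56*5) = -1/12*(-35) + 413*(-280) = 35/12 - 115640 = -1387645/12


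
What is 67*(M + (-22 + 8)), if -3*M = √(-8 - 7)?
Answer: -938 - 67*I*√15/3 ≈ -938.0 - 86.497*I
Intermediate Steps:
M = -I*√15/3 (M = -√(-8 - 7)/3 = -I*√15/3 ≈ -1.291*I)
67*(M + (-22 + 8)) = 67*(-I*√15/3 + (-22 + 8)) = 67*(-I*√15/3 - 14) = 67*(-14 - I*√15/3) = -938 - 67*I*√15/3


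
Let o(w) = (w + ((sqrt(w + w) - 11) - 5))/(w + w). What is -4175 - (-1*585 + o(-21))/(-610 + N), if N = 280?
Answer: -57890033/13860 - I*sqrt(42)/13860 ≈ -4176.8 - 0.00046759*I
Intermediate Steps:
o(w) = (-16 + w + sqrt(2)*sqrt(w))/(2*w) (o(w) = (w + ((sqrt(2*w) - 11) - 5))/((2*w)) = (w + ((sqrt(2)*sqrt(w) - 11) - 5))*(1/(2*w)) = (w + ((-11 + sqrt(2)*sqrt(w)) - 5))*(1/(2*w)) = (w + (-16 + sqrt(2)*sqrt(w)))*(1/(2*w)) = (-16 + w + sqrt(2)*sqrt(w))*(1/(2*w)) = (-16 + w + sqrt(2)*sqrt(w))/(2*w))
-4175 - (-1*585 + o(-21))/(-610 + N) = -4175 - (-1*585 + (1/2 - 8/(-21) + sqrt(2)/(2*sqrt(-21))))/(-610 + 280) = -4175 - (-585 + (1/2 - 8*(-1/21) + sqrt(2)*(-I*sqrt(21)/21)/2))/(-330) = -4175 - (-585 + (1/2 + 8/21 - I*sqrt(42)/42))*(-1)/330 = -4175 - (-585 + (37/42 - I*sqrt(42)/42))*(-1)/330 = -4175 - (-24533/42 - I*sqrt(42)/42)*(-1)/330 = -4175 - (24533/13860 + I*sqrt(42)/13860) = -4175 + (-24533/13860 - I*sqrt(42)/13860) = -57890033/13860 - I*sqrt(42)/13860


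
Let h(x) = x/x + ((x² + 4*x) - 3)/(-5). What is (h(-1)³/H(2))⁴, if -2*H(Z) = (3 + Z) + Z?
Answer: 50214854027536/586181640625 ≈ 85.664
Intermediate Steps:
H(Z) = -3/2 - Z (H(Z) = -((3 + Z) + Z)/2 = -(3 + 2*Z)/2 = -3/2 - Z)
h(x) = 8/5 - 4*x/5 - x²/5 (h(x) = 1 + (-3 + x² + 4*x)*(-⅕) = 1 + (⅗ - 4*x/5 - x²/5) = 8/5 - 4*x/5 - x²/5)
(h(-1)³/H(2))⁴ = ((8/5 - ⅘*(-1) - ⅕*(-1)²)³/(-3/2 - 1*2))⁴ = ((8/5 + ⅘ - ⅕*1)³/(-3/2 - 2))⁴ = ((8/5 + ⅘ - ⅕)³/(-7/2))⁴ = ((11/5)³*(-2/7))⁴ = ((1331/125)*(-2/7))⁴ = (-2662/875)⁴ = 50214854027536/586181640625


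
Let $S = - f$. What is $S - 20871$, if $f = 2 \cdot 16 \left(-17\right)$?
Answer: $-20327$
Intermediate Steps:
$f = -544$ ($f = 32 \left(-17\right) = -544$)
$S = 544$ ($S = \left(-1\right) \left(-544\right) = 544$)
$S - 20871 = 544 - 20871 = -20327$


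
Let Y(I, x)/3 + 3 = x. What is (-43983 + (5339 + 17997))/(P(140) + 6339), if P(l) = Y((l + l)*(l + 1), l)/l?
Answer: -2890580/887871 ≈ -3.2556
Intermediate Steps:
Y(I, x) = -9 + 3*x
P(l) = (-9 + 3*l)/l
(-43983 + (5339 + 17997))/(P(140) + 6339) = (-43983 + (5339 + 17997))/((3 - 9/140) + 6339) = (-43983 + 23336)/((3 - 9*1/140) + 6339) = -20647/((3 - 9/140) + 6339) = -20647/(411/140 + 6339) = -20647/887871/140 = -20647*140/887871 = -2890580/887871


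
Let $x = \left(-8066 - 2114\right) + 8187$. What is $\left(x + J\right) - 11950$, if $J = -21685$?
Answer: $-35628$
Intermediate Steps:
$x = -1993$ ($x = -10180 + 8187 = -1993$)
$\left(x + J\right) - 11950 = \left(-1993 - 21685\right) - 11950 = -23678 - 11950 = -35628$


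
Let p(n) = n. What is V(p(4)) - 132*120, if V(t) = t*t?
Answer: -15824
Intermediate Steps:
V(t) = t²
V(p(4)) - 132*120 = 4² - 132*120 = 16 - 15840 = -15824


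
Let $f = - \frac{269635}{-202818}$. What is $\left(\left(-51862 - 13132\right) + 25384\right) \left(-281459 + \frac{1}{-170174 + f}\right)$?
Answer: $\frac{22634315829102396530}{2030240041} \approx 1.1149 \cdot 10^{10}$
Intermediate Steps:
$f = \frac{269635}{202818}$ ($f = \left(-269635\right) \left(- \frac{1}{202818}\right) = \frac{269635}{202818} \approx 1.3294$)
$\left(\left(-51862 - 13132\right) + 25384\right) \left(-281459 + \frac{1}{-170174 + f}\right) = \left(\left(-51862 - 13132\right) + 25384\right) \left(-281459 + \frac{1}{-170174 + \frac{269635}{202818}}\right) = \left(\left(-51862 - 13132\right) + 25384\right) \left(-281459 + \frac{1}{- \frac{34514080697}{202818}}\right) = \left(-64994 + 25384\right) \left(-281459 - \frac{202818}{34514080697}\right) = \left(-39610\right) \left(- \frac{9714298639099741}{34514080697}\right) = \frac{22634315829102396530}{2030240041}$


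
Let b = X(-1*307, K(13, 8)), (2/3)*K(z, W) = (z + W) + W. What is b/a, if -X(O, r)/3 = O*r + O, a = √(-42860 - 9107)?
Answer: -81969*I*√51967/103934 ≈ -179.79*I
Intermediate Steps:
K(z, W) = 3*W + 3*z/2 (K(z, W) = 3*((z + W) + W)/2 = 3*((W + z) + W)/2 = 3*(z + 2*W)/2 = 3*W + 3*z/2)
a = I*√51967 (a = √(-51967) = I*√51967 ≈ 227.96*I)
X(O, r) = -3*O - 3*O*r (X(O, r) = -3*(O*r + O) = -3*(O + O*r) = -3*O - 3*O*r)
b = 81969/2 (b = -3*(-1*307)*(1 + (3*8 + (3/2)*13)) = -3*(-307)*(1 + (24 + 39/2)) = -3*(-307)*(1 + 87/2) = -3*(-307)*89/2 = 81969/2 ≈ 40985.)
b/a = 81969/(2*((I*√51967))) = 81969*(-I*√51967/51967)/2 = -81969*I*√51967/103934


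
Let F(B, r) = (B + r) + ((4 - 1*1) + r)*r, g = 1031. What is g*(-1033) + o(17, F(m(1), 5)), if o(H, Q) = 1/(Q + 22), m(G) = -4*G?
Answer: -67096448/63 ≈ -1.0650e+6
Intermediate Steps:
F(B, r) = B + r + r*(3 + r) (F(B, r) = (B + r) + ((4 - 1) + r)*r = (B + r) + (3 + r)*r = (B + r) + r*(3 + r) = B + r + r*(3 + r))
o(H, Q) = 1/(22 + Q)
g*(-1033) + o(17, F(m(1), 5)) = 1031*(-1033) + 1/(22 + (-4*1 + 5² + 4*5)) = -1065023 + 1/(22 + (-4 + 25 + 20)) = -1065023 + 1/(22 + 41) = -1065023 + 1/63 = -67096448/63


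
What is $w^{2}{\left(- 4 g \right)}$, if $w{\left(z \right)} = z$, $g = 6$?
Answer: $576$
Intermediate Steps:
$w^{2}{\left(- 4 g \right)} = \left(\left(-4\right) 6\right)^{2} = \left(-24\right)^{2} = 576$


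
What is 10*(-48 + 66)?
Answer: 180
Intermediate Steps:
10*(-48 + 66) = 10*18 = 180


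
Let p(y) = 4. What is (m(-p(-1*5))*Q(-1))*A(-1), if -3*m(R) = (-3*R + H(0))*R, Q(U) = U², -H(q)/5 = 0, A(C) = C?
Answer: -16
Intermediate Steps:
H(q) = 0 (H(q) = -5*0 = 0)
m(R) = R² (m(R) = -(-3*R + 0)*R/3 = -(-3*R)*R/3 = -(-1)*R² = R²)
(m(-p(-1*5))*Q(-1))*A(-1) = ((-1*4)²*(-1)²)*(-1) = ((-4)²*1)*(-1) = (16*1)*(-1) = 16*(-1) = -16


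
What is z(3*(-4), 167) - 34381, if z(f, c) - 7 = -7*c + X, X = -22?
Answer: -35565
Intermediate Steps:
z(f, c) = -15 - 7*c (z(f, c) = 7 + (-7*c - 22) = 7 + (-22 - 7*c) = -15 - 7*c)
z(3*(-4), 167) - 34381 = (-15 - 7*167) - 34381 = (-15 - 1169) - 34381 = -1184 - 34381 = -35565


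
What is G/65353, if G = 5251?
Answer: 5251/65353 ≈ 0.080348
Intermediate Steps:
G/65353 = 5251/65353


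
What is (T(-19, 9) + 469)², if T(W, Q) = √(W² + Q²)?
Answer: (469 + √442)² ≈ 2.4012e+5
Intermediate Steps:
T(W, Q) = √(Q² + W²)
(T(-19, 9) + 469)² = (√(9² + (-19)²) + 469)² = (√(81 + 361) + 469)² = (√442 + 469)² = (469 + √442)²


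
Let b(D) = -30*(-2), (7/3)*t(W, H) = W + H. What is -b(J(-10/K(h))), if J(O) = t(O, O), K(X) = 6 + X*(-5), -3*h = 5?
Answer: -60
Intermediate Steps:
h = -5/3 (h = -⅓*5 = -5/3 ≈ -1.6667)
K(X) = 6 - 5*X
t(W, H) = 3*H/7 + 3*W/7 (t(W, H) = 3*(W + H)/7 = 3*(H + W)/7 = 3*H/7 + 3*W/7)
J(O) = 6*O/7 (J(O) = 3*O/7 + 3*O/7 = 6*O/7)
b(D) = 60
-b(J(-10/K(h))) = -1*60 = -60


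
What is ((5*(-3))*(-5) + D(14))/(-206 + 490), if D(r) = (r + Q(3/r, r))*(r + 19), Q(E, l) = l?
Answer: 999/284 ≈ 3.5176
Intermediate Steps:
D(r) = 2*r*(19 + r) (D(r) = (r + r)*(r + 19) = (2*r)*(19 + r) = 2*r*(19 + r))
((5*(-3))*(-5) + D(14))/(-206 + 490) = ((5*(-3))*(-5) + 2*14*(19 + 14))/(-206 + 490) = (-15*(-5) + 2*14*33)/284 = (75 + 924)*(1/284) = 999*(1/284) = 999/284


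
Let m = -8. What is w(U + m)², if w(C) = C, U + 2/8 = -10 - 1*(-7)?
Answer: 2025/16 ≈ 126.56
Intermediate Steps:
U = -13/4 (U = -¼ + (-10 - 1*(-7)) = -¼ + (-10 + 7) = -¼ - 3 = -13/4 ≈ -3.2500)
w(U + m)² = (-13/4 - 8)² = (-45/4)² = 2025/16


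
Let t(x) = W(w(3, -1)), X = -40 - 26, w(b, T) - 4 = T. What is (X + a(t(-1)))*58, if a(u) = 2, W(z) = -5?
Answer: -3712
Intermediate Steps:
w(b, T) = 4 + T
X = -66
t(x) = -5
(X + a(t(-1)))*58 = (-66 + 2)*58 = -64*58 = -3712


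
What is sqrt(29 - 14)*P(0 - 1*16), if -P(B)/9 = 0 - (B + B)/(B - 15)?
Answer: 288*sqrt(15)/31 ≈ 35.981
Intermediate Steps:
P(B) = 18*B/(-15 + B) (P(B) = -9*(0 - (B + B)/(B - 15)) = -9*(0 - 2*B/(-15 + B)) = -(-18)*B/(-15 + B) = 18*B/(-15 + B))
sqrt(29 - 14)*P(0 - 1*16) = sqrt(29 - 14)*(18*(0 - 1*16)/(-15 + (0 - 1*16))) = sqrt(15)*(18*(0 - 16)/(-15 + (0 - 16))) = sqrt(15)*(18*(-16)/(-15 - 16)) = sqrt(15)*(18*(-16)/(-31)) = sqrt(15)*(18*(-16)*(-1/31)) = sqrt(15)*(288/31) = 288*sqrt(15)/31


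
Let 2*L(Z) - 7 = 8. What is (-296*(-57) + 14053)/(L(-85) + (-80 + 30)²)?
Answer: 12370/1003 ≈ 12.333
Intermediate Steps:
L(Z) = 15/2 (L(Z) = 7/2 + (½)*8 = 7/2 + 4 = 15/2)
(-296*(-57) + 14053)/(L(-85) + (-80 + 30)²) = (-296*(-57) + 14053)/(15/2 + (-80 + 30)²) = (16872 + 14053)/(15/2 + (-50)²) = 30925/(15/2 + 2500) = 30925/(5015/2) = 30925*(2/5015) = 12370/1003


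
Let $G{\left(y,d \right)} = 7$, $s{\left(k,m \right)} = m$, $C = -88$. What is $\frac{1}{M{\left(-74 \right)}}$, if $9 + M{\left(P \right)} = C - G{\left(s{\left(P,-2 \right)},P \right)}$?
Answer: $- \frac{1}{104} \approx -0.0096154$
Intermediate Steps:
$M{\left(P \right)} = -104$ ($M{\left(P \right)} = -9 - 95 = -104$)
$\frac{1}{M{\left(-74 \right)}} = \frac{1}{-104} = - \frac{1}{104}$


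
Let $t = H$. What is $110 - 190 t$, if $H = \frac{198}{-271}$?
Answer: $\frac{67430}{271} \approx 248.82$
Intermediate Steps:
$H = - \frac{198}{271}$ ($H = 198 \left(- \frac{1}{271}\right) = - \frac{198}{271} \approx -0.73063$)
$t = - \frac{198}{271} \approx -0.73063$
$110 - 190 t = 110 - - \frac{37620}{271} = 110 + \frac{37620}{271} = \frac{67430}{271}$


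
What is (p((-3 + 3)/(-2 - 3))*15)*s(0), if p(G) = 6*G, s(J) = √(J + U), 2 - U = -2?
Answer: 0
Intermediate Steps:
U = 4 (U = 2 - 1*(-2) = 2 + 2 = 4)
s(J) = √(4 + J) (s(J) = √(J + 4) = √(4 + J))
(p((-3 + 3)/(-2 - 3))*15)*s(0) = ((6*((-3 + 3)/(-2 - 3)))*15)*√(4 + 0) = ((6*(0/(-5)))*15)*√4 = ((6*(0*(-⅕)))*15)*2 = ((6*0)*15)*2 = (0*15)*2 = 0*2 = 0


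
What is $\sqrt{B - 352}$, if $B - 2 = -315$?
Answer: $i \sqrt{665} \approx 25.788 i$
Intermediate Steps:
$B = -313$ ($B = 2 - 315 = -313$)
$\sqrt{B - 352} = \sqrt{-313 - 352} = \sqrt{-665} = i \sqrt{665}$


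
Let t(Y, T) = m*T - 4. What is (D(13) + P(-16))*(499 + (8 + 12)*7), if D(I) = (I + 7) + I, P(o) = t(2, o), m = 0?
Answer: 18531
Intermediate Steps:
t(Y, T) = -4 (t(Y, T) = 0*T - 4 = 0 - 4 = -4)
P(o) = -4
D(I) = 7 + 2*I (D(I) = (7 + I) + I = 7 + 2*I)
(D(13) + P(-16))*(499 + (8 + 12)*7) = ((7 + 2*13) - 4)*(499 + (8 + 12)*7) = ((7 + 26) - 4)*(499 + 20*7) = (33 - 4)*(499 + 140) = 29*639 = 18531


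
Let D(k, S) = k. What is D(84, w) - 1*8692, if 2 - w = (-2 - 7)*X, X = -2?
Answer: -8608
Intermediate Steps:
w = -16 (w = 2 - (-2 - 7)*(-2) = 2 - (-9)*(-2) = 2 - 1*18 = 2 - 18 = -16)
D(84, w) - 1*8692 = 84 - 1*8692 = 84 - 8692 = -8608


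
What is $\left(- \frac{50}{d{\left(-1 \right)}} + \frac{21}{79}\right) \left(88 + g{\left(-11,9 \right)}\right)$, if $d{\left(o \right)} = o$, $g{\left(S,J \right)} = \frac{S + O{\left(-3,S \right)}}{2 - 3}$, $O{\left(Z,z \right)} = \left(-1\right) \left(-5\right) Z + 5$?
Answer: $\frac{432839}{79} \approx 5479.0$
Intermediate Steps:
$O{\left(Z,z \right)} = 5 + 5 Z$ ($O{\left(Z,z \right)} = 5 Z + 5 = 5 + 5 Z$)
$g{\left(S,J \right)} = 10 - S$ ($g{\left(S,J \right)} = \frac{S + \left(5 + 5 \left(-3\right)\right)}{2 - 3} = \frac{S + \left(5 - 15\right)}{-1} = \left(S - 10\right) \left(-1\right) = \left(-10 + S\right) \left(-1\right) = 10 - S$)
$\left(- \frac{50}{d{\left(-1 \right)}} + \frac{21}{79}\right) \left(88 + g{\left(-11,9 \right)}\right) = \left(- \frac{50}{-1} + \frac{21}{79}\right) \left(88 + \left(10 - -11\right)\right) = \left(\left(-50\right) \left(-1\right) + 21 \cdot \frac{1}{79}\right) \left(88 + \left(10 + 11\right)\right) = \left(50 + \frac{21}{79}\right) \left(88 + 21\right) = \frac{3971}{79} \cdot 109 = \frac{432839}{79}$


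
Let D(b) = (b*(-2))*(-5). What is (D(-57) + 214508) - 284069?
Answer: -70131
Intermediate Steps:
D(b) = 10*b (D(b) = -2*b*(-5) = 10*b)
(D(-57) + 214508) - 284069 = (10*(-57) + 214508) - 284069 = (-570 + 214508) - 284069 = 213938 - 284069 = -70131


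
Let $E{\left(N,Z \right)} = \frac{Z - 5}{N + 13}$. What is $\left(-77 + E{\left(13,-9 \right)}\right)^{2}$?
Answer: $\frac{1016064}{169} \approx 6012.2$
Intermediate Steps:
$E{\left(N,Z \right)} = \frac{-5 + Z}{13 + N}$
$\left(-77 + E{\left(13,-9 \right)}\right)^{2} = \left(-77 + \frac{-5 - 9}{13 + 13}\right)^{2} = \left(-77 + \frac{1}{26} \left(-14\right)\right)^{2} = \left(-77 - \frac{7}{13}\right)^{2} = \left(- \frac{1008}{13}\right)^{2} = \frac{1016064}{169}$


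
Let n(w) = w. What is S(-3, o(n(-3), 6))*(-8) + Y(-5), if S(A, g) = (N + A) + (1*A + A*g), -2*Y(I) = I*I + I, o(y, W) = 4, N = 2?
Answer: 118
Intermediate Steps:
Y(I) = -I/2 - I²/2 (Y(I) = -(I*I + I)/2 = -(I² + I)/2 = -(I + I²)/2 = -I/2 - I²/2)
S(A, g) = 2 + 2*A + A*g (S(A, g) = (2 + A) + (1*A + A*g) = (2 + A) + (A + A*g) = 2 + 2*A + A*g)
S(-3, o(n(-3), 6))*(-8) + Y(-5) = (2 + 2*(-3) - 3*4)*(-8) - ½*(-5)*(1 - 5) = (2 - 6 - 12)*(-8) - ½*(-5)*(-4) = -16*(-8) - 10 = 128 - 10 = 118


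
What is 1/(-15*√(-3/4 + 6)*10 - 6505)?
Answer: -1301/8439380 + 3*√21/1687876 ≈ -0.00014601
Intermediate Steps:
1/(-15*√(-3/4 + 6)*10 - 6505) = 1/(-15*√(-3*¼ + 6)*10 - 6505) = 1/(-15*√(-¾ + 6)*10 - 6505) = 1/(-15*√21/2*10 - 6505) = 1/(-75*√21 - 6505) = 1/(-6505 - 75*√21)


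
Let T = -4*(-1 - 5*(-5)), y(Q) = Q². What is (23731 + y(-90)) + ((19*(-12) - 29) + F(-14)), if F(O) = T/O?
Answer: 221066/7 ≈ 31581.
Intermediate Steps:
T = -96 (T = -4*(-1 + 25) = -4*24 = -96)
F(O) = -96/O
(23731 + y(-90)) + ((19*(-12) - 29) + F(-14)) = (23731 + (-90)²) + ((19*(-12) - 29) - 96/(-14)) = (23731 + 8100) + ((-228 - 29) - 96*(-1/14)) = 31831 + (-257 + 48/7) = 31831 - 1751/7 = 221066/7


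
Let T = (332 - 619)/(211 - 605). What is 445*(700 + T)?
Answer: 122858715/394 ≈ 3.1182e+5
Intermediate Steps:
T = 287/394 (T = -287/(-394) = -287*(-1/394) = 287/394 ≈ 0.72843)
445*(700 + T) = 445*(700 + 287/394) = 445*(276087/394) = 122858715/394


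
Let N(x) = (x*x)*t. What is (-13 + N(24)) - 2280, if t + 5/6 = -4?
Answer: -5077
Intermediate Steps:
t = -29/6 (t = -⅚ - 4 = -29/6 ≈ -4.8333)
N(x) = -29*x²/6 (N(x) = (x*x)*(-29/6) = x²*(-29/6) = -29*x²/6)
(-13 + N(24)) - 2280 = (-13 - 29/6*24²) - 2280 = (-13 - 29/6*576) - 2280 = (-13 - 2784) - 2280 = -2797 - 2280 = -5077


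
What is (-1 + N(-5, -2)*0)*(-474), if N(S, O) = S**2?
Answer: 474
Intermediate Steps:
(-1 + N(-5, -2)*0)*(-474) = (-1 + (-5)**2*0)*(-474) = (-1 + 25*0)*(-474) = (-1 + 0)*(-474) = -1*(-474) = 474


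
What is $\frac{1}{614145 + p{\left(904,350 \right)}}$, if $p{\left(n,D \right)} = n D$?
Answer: $\frac{1}{930545} \approx 1.0746 \cdot 10^{-6}$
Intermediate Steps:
$p{\left(n,D \right)} = D n$
$\frac{1}{614145 + p{\left(904,350 \right)}} = \frac{1}{614145 + 350 \cdot 904} = \frac{1}{614145 + 316400} = \frac{1}{930545}$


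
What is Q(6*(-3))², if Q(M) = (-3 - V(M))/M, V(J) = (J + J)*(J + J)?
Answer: 187489/36 ≈ 5208.0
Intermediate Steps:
V(J) = 4*J² (V(J) = (2*J)*(2*J) = 4*J²)
Q(M) = (-3 - 4*M²)/M
Q(6*(-3))² = (-24*(-3) - 3/(6*(-3)))² = (-4*(-18) - 3/(-18))² = (72 - 3*(-1/18))² = (72 + ⅙)² = (433/6)² = 187489/36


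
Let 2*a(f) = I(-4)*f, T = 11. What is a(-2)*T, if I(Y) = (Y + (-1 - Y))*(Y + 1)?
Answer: -33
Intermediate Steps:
I(Y) = -1 - Y (I(Y) = -(1 + Y) = -1 - Y)
a(f) = 3*f/2 (a(f) = ((-1 - 1*(-4))*f)/2 = ((-1 + 4)*f)/2 = (3*f)/2 = 3*f/2)
a(-2)*T = ((3/2)*(-2))*11 = -3*11 = -33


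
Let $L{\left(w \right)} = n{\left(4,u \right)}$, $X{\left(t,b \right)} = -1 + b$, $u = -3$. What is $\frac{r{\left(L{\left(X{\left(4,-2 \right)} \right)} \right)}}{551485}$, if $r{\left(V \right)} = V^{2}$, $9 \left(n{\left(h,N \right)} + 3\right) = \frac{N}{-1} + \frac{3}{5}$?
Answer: $\frac{169}{13787125} \approx 1.2258 \cdot 10^{-5}$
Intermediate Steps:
$n{\left(h,N \right)} = - \frac{44}{15} - \frac{N}{9}$ ($n{\left(h,N \right)} = -3 + \frac{\frac{N}{-1} + \frac{3}{5}}{9} = -3 + \frac{N \left(-1\right) + 3 \cdot \frac{1}{5}}{9} = -3 + \frac{- N + \frac{3}{5}}{9} = -3 + \frac{\frac{3}{5} - N}{9} = -3 - \left(- \frac{1}{15} + \frac{N}{9}\right) = - \frac{44}{15} - \frac{N}{9}$)
$L{\left(w \right)} = - \frac{13}{5}$ ($L{\left(w \right)} = - \frac{44}{15} - - \frac{1}{3} = - \frac{44}{15} + \frac{1}{3} = - \frac{13}{5}$)
$\frac{r{\left(L{\left(X{\left(4,-2 \right)} \right)} \right)}}{551485} = \frac{\left(- \frac{13}{5}\right)^{2}}{551485} = \frac{169}{25} \cdot \frac{1}{551485} = \frac{169}{13787125}$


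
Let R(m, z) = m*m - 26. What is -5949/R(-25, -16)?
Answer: -5949/599 ≈ -9.9315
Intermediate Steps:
R(m, z) = -26 + m² (R(m, z) = m² - 26 = -26 + m²)
-5949/R(-25, -16) = -5949/(-26 + (-25)²) = -5949/(-26 + 625) = -5949/599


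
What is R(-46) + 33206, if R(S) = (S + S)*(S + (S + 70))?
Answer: 35230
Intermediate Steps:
R(S) = 2*S*(70 + 2*S) (R(S) = (2*S)*(S + (70 + S)) = (2*S)*(70 + 2*S) = 2*S*(70 + 2*S))
R(-46) + 33206 = 4*(-46)*(35 - 46) + 33206 = 4*(-46)*(-11) + 33206 = 2024 + 33206 = 35230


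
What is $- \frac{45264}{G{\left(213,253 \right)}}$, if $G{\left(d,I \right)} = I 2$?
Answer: $- \frac{984}{11} \approx -89.455$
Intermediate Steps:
$G{\left(d,I \right)} = 2 I$
$- \frac{45264}{G{\left(213,253 \right)}} = - \frac{45264}{2 \cdot 253} = - \frac{45264}{506} = \left(-45264\right) \frac{1}{506} = - \frac{984}{11}$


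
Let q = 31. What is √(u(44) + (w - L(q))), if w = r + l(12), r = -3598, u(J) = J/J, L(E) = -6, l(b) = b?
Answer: I*√3579 ≈ 59.825*I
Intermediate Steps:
u(J) = 1
w = -3586 (w = -3598 + 12 = -3586)
√(u(44) + (w - L(q))) = √(1 + (-3586 - 1*(-6))) = √(1 + (-3586 + 6)) = √(1 - 3580) = √(-3579) = I*√3579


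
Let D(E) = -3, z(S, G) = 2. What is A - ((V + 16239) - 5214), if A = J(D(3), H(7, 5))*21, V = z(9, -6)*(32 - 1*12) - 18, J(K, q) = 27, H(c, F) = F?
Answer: -10480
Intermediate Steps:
V = 22 (V = 2*(32 - 1*12) - 18 = 2*(32 - 12) - 18 = 2*20 - 18 = 40 - 18 = 22)
A = 567 (A = 27*21 = 567)
A - ((V + 16239) - 5214) = 567 - ((22 + 16239) - 5214) = 567 - (16261 - 5214) = 567 - 1*11047 = 567 - 11047 = -10480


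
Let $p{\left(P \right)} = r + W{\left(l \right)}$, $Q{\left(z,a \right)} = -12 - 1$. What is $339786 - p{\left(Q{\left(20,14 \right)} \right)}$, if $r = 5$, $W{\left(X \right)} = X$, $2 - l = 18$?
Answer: $339797$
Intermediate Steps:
$l = -16$ ($l = 2 - 18 = -16$)
$Q{\left(z,a \right)} = -13$ ($Q{\left(z,a \right)} = -12 - 1 = -13$)
$p{\left(P \right)} = -11$ ($p{\left(P \right)} = 5 - 16 = -11$)
$339786 - p{\left(Q{\left(20,14 \right)} \right)} = 339786 - -11 = 339786 + 11 = 339797$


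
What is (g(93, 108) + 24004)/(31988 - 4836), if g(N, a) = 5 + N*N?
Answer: 16329/13576 ≈ 1.2028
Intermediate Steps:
g(N, a) = 5 + N**2
(g(93, 108) + 24004)/(31988 - 4836) = ((5 + 93**2) + 24004)/(31988 - 4836) = ((5 + 8649) + 24004)/27152 = (8654 + 24004)*(1/27152) = 32658*(1/27152) = 16329/13576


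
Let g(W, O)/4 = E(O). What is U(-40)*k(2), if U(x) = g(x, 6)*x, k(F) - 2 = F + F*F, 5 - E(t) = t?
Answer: 1280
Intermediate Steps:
E(t) = 5 - t
g(W, O) = 20 - 4*O (g(W, O) = 4*(5 - O) = 20 - 4*O)
k(F) = 2 + F + F**2 (k(F) = 2 + (F + F*F) = 2 + (F + F**2) = 2 + F + F**2)
U(x) = -4*x (U(x) = (20 - 4*6)*x = (20 - 24)*x = -4*x)
U(-40)*k(2) = (-4*(-40))*(2 + 2 + 2**2) = 160*(2 + 2 + 4) = 160*8 = 1280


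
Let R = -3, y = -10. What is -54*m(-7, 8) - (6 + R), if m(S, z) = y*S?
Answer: -3783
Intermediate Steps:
m(S, z) = -10*S
-54*m(-7, 8) - (6 + R) = -(-540)*(-7) - (6 - 3) = -54*70 - 1*3 = -3780 - 3 = -3783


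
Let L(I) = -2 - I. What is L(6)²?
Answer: 64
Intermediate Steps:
L(6)² = (-2 - 1*6)² = (-2 - 6)² = (-8)² = 64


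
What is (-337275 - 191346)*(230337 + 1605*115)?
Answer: -219331196352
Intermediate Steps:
(-337275 - 191346)*(230337 + 1605*115) = -528621*(230337 + 184575) = -528621*414912 = -219331196352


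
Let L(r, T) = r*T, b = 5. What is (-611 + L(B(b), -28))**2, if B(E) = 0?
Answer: 373321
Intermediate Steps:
L(r, T) = T*r
(-611 + L(B(b), -28))**2 = (-611 - 28*0)**2 = (-611 + 0)**2 = (-611)**2 = 373321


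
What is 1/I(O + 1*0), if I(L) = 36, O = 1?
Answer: 1/36 ≈ 0.027778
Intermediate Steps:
1/I(O + 1*0) = 1/36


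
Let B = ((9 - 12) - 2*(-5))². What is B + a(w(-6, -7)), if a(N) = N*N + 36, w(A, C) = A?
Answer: 121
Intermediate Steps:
a(N) = 36 + N² (a(N) = N² + 36 = 36 + N²)
B = 49 (B = (-3 + 10)² = 7² = 49)
B + a(w(-6, -7)) = 49 + (36 + (-6)²) = 49 + (36 + 36) = 49 + 72 = 121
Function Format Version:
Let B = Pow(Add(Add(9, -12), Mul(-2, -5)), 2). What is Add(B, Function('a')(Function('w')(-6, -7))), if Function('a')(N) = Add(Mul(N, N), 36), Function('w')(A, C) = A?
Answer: 121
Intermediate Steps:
Function('a')(N) = Add(36, Pow(N, 2)) (Function('a')(N) = Add(Pow(N, 2), 36) = Add(36, Pow(N, 2)))
B = 49 (B = Pow(Add(-3, 10), 2) = Pow(7, 2) = 49)
Add(B, Function('a')(Function('w')(-6, -7))) = Add(49, Add(36, Pow(-6, 2))) = Add(49, Add(36, 36)) = Add(49, 72) = 121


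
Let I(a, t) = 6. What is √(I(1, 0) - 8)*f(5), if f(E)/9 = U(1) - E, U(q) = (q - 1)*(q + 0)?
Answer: -45*I*√2 ≈ -63.64*I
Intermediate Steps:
U(q) = q*(-1 + q) (U(q) = (-1 + q)*q = q*(-1 + q))
f(E) = -9*E (f(E) = 9*(1*(-1 + 1) - E) = 9*(1*0 - E) = 9*(0 - E) = 9*(-E) = -9*E)
√(I(1, 0) - 8)*f(5) = √(6 - 8)*(-9*5) = √(-2)*(-45) = (I*√2)*(-45) = -45*I*√2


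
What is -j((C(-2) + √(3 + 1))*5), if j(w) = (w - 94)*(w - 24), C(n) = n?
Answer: -2256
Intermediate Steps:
j(w) = (-94 + w)*(-24 + w)
-j((C(-2) + √(3 + 1))*5) = -(2256 + ((-2 + √(3 + 1))*5)² - 118*(-2 + √(3 + 1))*5) = -(2256 + ((-2 + √4)*5)² - 118*(-2 + √4)*5) = -(2256 + ((-2 + 2)*5)² - 118*(-2 + 2)*5) = -(2256 + (0*5)² - 0*5) = -(2256 + 0² - 118*0) = -(2256 + 0 + 0) = -1*2256 = -2256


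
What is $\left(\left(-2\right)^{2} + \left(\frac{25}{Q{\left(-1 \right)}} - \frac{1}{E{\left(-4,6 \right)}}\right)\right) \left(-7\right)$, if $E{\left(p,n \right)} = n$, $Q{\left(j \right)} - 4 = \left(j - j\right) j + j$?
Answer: $- \frac{511}{6} \approx -85.167$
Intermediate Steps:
$Q{\left(j \right)} = 4 + j$ ($Q{\left(j \right)} = 4 + \left(\left(j - j\right) j + j\right) = 4 + \left(0 j + j\right) = 4 + \left(0 + j\right) = 4 + j$)
$\left(\left(-2\right)^{2} + \left(\frac{25}{Q{\left(-1 \right)}} - \frac{1}{E{\left(-4,6 \right)}}\right)\right) \left(-7\right) = \left(\left(-2\right)^{2} + \left(\frac{25}{4 - 1} - \frac{1}{6}\right)\right) \left(-7\right) = \left(4 + \left(\frac{25}{3} - \frac{1}{6}\right)\right) \left(-7\right) = \left(4 + \frac{49}{6}\right) \left(-7\right) = \frac{73}{6} \left(-7\right) = - \frac{511}{6}$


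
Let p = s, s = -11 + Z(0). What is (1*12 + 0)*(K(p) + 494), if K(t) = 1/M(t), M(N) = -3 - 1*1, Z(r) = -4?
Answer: 5925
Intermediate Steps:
M(N) = -4 (M(N) = -3 - 1 = -4)
s = -15 (s = -11 - 4 = -15)
p = -15
K(t) = -¼ (K(t) = 1/(-4) = -¼)
(1*12 + 0)*(K(p) + 494) = (1*12 + 0)*(-¼ + 494) = (12 + 0)*(1975/4) = 12*(1975/4) = 5925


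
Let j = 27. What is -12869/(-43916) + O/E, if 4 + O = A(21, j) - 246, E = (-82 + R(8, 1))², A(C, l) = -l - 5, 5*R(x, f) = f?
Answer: 1843131389/7346312396 ≈ 0.25089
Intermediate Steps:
R(x, f) = f/5
A(C, l) = -5 - l
E = 167281/25 (E = (-82 + (⅕)*1)² = (-82 + ⅕)² = (-409/5)² = 167281/25 ≈ 6691.2)
O = -282 (O = -4 + ((-5 - 1*27) - 246) = -4 + ((-5 - 27) - 246) = -4 + (-32 - 246) = -4 - 278 = -282)
-12869/(-43916) + O/E = -12869/(-43916) - 282/167281/25 = -12869*(-1/43916) - 282*25/167281 = 12869/43916 - 7050/167281 = 1843131389/7346312396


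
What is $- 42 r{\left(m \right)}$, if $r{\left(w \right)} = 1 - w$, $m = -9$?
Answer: $-420$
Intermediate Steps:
$- 42 r{\left(m \right)} = - 42 \left(1 - -9\right) = - 42 \left(1 + 9\right) = \left(-42\right) 10 = -420$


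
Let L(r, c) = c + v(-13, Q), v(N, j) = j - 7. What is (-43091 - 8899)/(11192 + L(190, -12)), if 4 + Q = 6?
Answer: -3466/745 ≈ -4.6524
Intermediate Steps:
Q = 2 (Q = -4 + 6 = 2)
v(N, j) = -7 + j
L(r, c) = -5 + c (L(r, c) = c + (-7 + 2) = c - 5 = -5 + c)
(-43091 - 8899)/(11192 + L(190, -12)) = (-43091 - 8899)/(11192 + (-5 - 12)) = -51990/(11192 - 17) = -51990/11175 = -51990*1/11175 = -3466/745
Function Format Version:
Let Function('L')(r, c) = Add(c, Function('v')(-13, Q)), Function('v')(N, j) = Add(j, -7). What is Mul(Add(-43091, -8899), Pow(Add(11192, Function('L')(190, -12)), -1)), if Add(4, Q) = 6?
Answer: Rational(-3466, 745) ≈ -4.6524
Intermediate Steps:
Q = 2 (Q = Add(-4, 6) = 2)
Function('v')(N, j) = Add(-7, j)
Function('L')(r, c) = Add(-5, c) (Function('L')(r, c) = Add(c, Add(-7, 2)) = Add(c, -5) = Add(-5, c))
Mul(Add(-43091, -8899), Pow(Add(11192, Function('L')(190, -12)), -1)) = Mul(Add(-43091, -8899), Pow(Add(11192, Add(-5, -12)), -1)) = Mul(-51990, Pow(Add(11192, -17), -1)) = Mul(-51990, Pow(11175, -1)) = Mul(-51990, Rational(1, 11175)) = Rational(-3466, 745)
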